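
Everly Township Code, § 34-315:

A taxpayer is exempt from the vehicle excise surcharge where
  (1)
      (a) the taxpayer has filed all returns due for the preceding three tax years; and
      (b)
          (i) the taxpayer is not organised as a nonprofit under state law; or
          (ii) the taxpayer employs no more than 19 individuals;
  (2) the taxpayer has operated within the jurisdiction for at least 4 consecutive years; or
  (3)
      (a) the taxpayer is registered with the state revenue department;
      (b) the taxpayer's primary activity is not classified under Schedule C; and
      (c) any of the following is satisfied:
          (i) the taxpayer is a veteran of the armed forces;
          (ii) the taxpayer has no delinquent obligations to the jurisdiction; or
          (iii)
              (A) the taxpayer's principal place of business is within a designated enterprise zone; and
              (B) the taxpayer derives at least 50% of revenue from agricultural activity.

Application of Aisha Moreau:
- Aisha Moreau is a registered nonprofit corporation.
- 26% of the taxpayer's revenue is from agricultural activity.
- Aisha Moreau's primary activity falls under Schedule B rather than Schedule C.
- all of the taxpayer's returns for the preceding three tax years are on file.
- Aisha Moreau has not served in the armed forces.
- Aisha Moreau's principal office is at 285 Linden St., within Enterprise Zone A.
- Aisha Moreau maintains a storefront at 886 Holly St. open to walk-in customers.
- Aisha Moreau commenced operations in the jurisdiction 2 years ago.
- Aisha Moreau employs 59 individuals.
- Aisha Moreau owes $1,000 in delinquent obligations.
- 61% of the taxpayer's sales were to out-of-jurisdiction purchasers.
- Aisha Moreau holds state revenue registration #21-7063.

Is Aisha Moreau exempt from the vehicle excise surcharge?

(a) returns current — satisfied.
(i) not (nonprofit) — fails.
(ii) ≤ 19 employees — not satisfied.
(b) = F OR F = false.
(1): T AND F → false.
(2) ≥ 4 yrs in jurisdiction — not met.
(a) state-registered — met.
(b) not (Schedule C activity) — holds.
(i) veteran — not met.
(ii) no delinquency — not met.
(A) in enterprise zone — satisfied.
(B) ≥50% agricultural — not met.
(iii) = T AND F = false.
(c): F OR F OR F → false.
(3) = T AND T AND F = false.
Overall = F OR F OR F = false.

No — not exempt.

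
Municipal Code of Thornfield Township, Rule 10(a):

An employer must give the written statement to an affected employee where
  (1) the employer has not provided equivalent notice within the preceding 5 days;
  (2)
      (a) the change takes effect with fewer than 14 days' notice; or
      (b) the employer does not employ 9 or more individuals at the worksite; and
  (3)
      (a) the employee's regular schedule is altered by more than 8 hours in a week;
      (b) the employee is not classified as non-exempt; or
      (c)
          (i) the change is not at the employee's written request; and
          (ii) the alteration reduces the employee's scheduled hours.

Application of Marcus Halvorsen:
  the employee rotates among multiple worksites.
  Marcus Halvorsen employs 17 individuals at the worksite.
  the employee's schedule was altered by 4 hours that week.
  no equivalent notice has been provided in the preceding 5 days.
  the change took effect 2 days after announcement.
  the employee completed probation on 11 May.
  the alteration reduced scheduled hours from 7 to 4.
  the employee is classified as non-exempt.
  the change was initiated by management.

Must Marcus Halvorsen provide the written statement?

Yes — required.

(1) no recent notice — met.
(a) < 14 days' notice — satisfied.
(b) not (≥ 9 at site) — fails.
(2): T OR F → true.
(a) schedule shift > 8h — not met.
(b) not (non-exempt) — fails.
(i) not employee-requested — met.
(ii) hours reduced — satisfied.
So (c) is satisfied (T AND T).
So (3) is satisfied (F OR F OR T).
Overall = T AND T AND T = true.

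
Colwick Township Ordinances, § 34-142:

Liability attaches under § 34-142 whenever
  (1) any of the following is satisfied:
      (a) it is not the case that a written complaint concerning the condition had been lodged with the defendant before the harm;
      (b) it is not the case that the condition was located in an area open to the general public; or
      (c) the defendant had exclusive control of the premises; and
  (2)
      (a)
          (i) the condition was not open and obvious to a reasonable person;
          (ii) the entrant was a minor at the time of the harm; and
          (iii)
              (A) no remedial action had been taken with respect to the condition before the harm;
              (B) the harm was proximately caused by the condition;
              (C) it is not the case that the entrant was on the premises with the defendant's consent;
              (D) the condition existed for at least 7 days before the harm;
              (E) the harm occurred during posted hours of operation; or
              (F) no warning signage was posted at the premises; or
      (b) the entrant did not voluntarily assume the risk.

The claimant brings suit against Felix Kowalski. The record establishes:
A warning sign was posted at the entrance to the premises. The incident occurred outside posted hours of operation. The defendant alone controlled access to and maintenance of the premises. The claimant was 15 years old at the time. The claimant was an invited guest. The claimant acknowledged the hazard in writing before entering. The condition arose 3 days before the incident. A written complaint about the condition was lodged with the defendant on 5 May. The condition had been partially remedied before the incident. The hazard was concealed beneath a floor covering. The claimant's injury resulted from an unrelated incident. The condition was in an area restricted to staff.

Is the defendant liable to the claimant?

No — not liable.

(a) not (complaint lodged) — fails.
(b) not (public area) — satisfied.
(c) exclusive control — holds.
(1): F OR T OR T → true.
(i) not open/obvious — satisfied.
(ii) entrant a minor — holds.
(A) no remedial action — not satisfied.
(B) proximate cause — not met.
(C) not (consent to enter) — not met.
(D) condition ≥7 days old — fails.
(E) during posted hours — not satisfied.
(F) no signage posted — not satisfied.
So (iii) is not satisfied (F OR F OR F OR F OR F OR F).
So (a) is not satisfied (T AND T AND F).
(b) no assumed risk — not satisfied.
(2) = F OR F = false.
So Overall is not satisfied (T AND F).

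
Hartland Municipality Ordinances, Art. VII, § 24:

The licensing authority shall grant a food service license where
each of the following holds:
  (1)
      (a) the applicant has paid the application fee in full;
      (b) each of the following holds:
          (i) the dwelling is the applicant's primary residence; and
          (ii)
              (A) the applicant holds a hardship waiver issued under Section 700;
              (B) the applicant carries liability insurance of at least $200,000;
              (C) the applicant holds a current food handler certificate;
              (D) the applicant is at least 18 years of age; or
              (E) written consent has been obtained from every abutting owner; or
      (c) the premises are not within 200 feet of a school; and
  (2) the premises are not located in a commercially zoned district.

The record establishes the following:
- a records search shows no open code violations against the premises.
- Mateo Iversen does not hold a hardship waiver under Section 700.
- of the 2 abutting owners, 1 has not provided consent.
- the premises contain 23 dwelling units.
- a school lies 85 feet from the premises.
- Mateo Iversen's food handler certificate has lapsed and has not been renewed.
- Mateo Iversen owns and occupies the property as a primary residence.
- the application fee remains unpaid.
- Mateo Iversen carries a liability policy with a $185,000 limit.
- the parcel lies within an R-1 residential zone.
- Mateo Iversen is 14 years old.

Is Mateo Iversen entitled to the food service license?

(a) fee paid — not satisfied.
(i) primary residence — holds.
(A) hardship waiver — not satisfied.
(B) insurance ≥ $200,000 — fails.
(C) food handler cert. — not met.
(D) age ≥ 18 — fails.
(E) all abutters consent — fails.
(ii): F OR F OR F OR F OR F → false.
So (b) is not satisfied (T AND F).
(c) ≥200 ft from school — not satisfied.
So (1) is not satisfied (F OR F OR F).
(2) not (commercially zoned) — holds.
So Overall is not satisfied (F AND T).

No — denied.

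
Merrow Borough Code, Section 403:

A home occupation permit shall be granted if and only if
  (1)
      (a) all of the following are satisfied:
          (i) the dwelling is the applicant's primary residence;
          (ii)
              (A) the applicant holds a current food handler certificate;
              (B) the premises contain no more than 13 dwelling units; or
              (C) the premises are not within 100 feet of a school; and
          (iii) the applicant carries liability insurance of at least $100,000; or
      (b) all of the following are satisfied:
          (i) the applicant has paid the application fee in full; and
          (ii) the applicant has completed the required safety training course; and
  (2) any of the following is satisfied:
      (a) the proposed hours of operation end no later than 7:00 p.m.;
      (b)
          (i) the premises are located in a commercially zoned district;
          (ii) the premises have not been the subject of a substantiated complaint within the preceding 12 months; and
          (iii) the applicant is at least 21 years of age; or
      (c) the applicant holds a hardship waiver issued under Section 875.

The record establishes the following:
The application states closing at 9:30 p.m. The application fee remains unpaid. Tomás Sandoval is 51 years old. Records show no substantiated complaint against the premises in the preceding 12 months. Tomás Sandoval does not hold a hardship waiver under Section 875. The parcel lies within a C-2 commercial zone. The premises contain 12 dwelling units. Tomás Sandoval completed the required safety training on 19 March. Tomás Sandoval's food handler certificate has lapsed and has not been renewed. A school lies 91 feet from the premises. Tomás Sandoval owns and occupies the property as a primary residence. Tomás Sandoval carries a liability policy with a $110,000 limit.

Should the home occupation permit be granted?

(i) primary residence — holds.
(A) food handler cert. — not met.
(B) ≤ 13 units — satisfied.
(C) ≥100 ft from school — not satisfied.
(ii) = F OR T OR F = true.
(iii) insurance ≥ $100,000 — holds.
(a): T AND T AND T → true.
(i) fee paid — fails.
(ii) safety training — satisfied.
So (b) is not satisfied (F AND T).
(1) = T OR F = true.
(a) closes by 7 p.m. — not met.
(i) commercially zoned — holds.
(ii) no complaint in 12 mo. — met.
(iii) age ≥ 21 — satisfied.
(b): T AND T AND T → true.
(c) hardship waiver — fails.
(2) = F OR T OR F = true.
Overall = T AND T = true.

Yes — granted.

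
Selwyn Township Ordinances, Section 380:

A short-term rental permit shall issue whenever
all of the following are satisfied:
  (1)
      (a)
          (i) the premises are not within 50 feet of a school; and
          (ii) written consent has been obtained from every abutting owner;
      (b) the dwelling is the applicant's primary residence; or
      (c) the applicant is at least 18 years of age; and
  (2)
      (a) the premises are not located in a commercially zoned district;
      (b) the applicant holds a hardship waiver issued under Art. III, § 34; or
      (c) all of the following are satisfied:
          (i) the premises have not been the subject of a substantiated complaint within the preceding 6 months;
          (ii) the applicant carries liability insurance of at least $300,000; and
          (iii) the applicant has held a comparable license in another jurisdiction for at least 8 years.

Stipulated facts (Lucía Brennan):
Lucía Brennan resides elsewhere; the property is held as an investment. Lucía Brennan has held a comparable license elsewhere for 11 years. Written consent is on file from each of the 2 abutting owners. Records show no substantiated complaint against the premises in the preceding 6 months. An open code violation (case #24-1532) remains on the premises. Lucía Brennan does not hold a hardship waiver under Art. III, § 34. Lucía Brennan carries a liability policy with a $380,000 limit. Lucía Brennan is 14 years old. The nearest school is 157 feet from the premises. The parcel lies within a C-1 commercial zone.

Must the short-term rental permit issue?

(i) ≥50 ft from school — holds.
(ii) all abutters consent — satisfied.
(a) = T AND T = true.
(b) primary residence — not satisfied.
(c) age ≥ 18 — not satisfied.
(1) = T OR F OR F = true.
(a) not (commercially zoned) — not met.
(b) hardship waiver — not met.
(i) no complaint in 6 mo. — met.
(ii) insurance ≥ $300,000 — holds.
(iii) prior license ≥ 8 yr — met.
(c) = T AND T AND T = true.
(2): F OR F OR T → true.
So Overall is satisfied (T AND T).

Yes — granted.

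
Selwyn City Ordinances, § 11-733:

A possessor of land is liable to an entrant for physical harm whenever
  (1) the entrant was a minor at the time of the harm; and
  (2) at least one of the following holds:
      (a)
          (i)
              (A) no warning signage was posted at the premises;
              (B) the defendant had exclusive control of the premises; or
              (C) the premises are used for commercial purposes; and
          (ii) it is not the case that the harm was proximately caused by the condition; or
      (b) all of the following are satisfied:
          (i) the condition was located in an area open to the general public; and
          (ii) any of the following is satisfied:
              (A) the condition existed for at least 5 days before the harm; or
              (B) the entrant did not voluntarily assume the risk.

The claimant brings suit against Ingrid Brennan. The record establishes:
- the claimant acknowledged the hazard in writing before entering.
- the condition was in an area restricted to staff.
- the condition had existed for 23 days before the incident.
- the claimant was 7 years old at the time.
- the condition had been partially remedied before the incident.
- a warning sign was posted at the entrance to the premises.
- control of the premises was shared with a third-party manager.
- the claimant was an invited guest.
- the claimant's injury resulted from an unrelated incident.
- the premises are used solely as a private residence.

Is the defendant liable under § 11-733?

No — not liable.

(1) entrant a minor — satisfied.
(A) no signage posted — fails.
(B) exclusive control — not met.
(C) commercial use — not satisfied.
(i): F OR F OR F → false.
(ii) not (proximate cause) — met.
(a): F AND T → false.
(i) public area — not satisfied.
(A) condition ≥5 days old — met.
(B) no assumed risk — not met.
(ii): T OR F → true.
(b) = F AND T = false.
So (2) is not satisfied (F OR F).
So Overall is not satisfied (T AND F).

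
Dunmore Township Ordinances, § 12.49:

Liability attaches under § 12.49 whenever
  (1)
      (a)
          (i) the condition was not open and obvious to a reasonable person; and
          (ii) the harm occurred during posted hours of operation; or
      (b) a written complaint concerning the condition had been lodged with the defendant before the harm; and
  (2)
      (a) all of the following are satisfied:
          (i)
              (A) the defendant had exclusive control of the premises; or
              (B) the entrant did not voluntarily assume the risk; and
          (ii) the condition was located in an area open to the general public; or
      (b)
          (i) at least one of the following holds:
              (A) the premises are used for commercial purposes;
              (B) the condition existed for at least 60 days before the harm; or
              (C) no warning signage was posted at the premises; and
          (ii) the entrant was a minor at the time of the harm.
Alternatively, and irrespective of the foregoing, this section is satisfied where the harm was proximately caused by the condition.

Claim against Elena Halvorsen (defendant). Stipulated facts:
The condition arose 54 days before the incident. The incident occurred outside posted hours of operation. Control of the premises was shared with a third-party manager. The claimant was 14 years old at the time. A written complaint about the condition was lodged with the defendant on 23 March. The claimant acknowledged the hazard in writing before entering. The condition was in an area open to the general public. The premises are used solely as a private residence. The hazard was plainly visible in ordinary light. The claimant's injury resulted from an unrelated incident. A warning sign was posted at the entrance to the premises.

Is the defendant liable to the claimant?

(i) not open/obvious — not met.
(ii) during posted hours — fails.
(a) = F AND F = false.
(b) complaint lodged — holds.
(1) = F OR T = true.
(A) exclusive control — fails.
(B) no assumed risk — fails.
(i): F OR F → false.
(ii) public area — holds.
(a): F AND T → false.
(A) commercial use — fails.
(B) condition ≥60 days old — not met.
(C) no signage posted — fails.
(i): F OR F OR F → false.
(ii) entrant a minor — holds.
(b) = F AND T = false.
So (2) is not satisfied (F OR F).
Overall = T AND F = false.
Exception (proximate cause) — not satisfied.
Result: main false OR exception false → false.

No — not liable.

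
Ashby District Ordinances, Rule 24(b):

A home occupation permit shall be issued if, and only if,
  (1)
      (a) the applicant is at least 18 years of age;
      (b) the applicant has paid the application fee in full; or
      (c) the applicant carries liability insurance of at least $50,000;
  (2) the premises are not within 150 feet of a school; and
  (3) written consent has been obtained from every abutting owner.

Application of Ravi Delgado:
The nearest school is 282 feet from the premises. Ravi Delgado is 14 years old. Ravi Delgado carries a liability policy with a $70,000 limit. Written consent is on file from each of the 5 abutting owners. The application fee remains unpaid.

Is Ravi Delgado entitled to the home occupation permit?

Yes — granted.

(a) age ≥ 18 — fails.
(b) fee paid — not satisfied.
(c) insurance ≥ $50,000 — met.
So (1) is satisfied (F OR F OR T).
(2) ≥150 ft from school — met.
(3) all abutters consent — holds.
Overall = T AND T AND T = true.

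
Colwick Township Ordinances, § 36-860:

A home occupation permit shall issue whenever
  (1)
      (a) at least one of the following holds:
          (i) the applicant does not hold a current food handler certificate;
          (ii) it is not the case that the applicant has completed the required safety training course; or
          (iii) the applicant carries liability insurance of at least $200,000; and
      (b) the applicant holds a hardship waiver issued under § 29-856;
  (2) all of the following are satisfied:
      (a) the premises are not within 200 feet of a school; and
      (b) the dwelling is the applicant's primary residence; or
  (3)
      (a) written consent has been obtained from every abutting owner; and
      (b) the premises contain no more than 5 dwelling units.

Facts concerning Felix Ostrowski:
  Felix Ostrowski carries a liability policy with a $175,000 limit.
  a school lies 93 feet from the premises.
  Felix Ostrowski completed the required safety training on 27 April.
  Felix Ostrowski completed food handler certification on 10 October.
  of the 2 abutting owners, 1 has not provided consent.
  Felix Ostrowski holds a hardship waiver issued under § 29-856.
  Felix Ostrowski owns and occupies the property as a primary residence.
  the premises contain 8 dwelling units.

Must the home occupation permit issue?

(i) not (food handler cert.) — not met.
(ii) not (safety training) — not satisfied.
(iii) insurance ≥ $200,000 — not met.
(a): F OR F OR F → false.
(b) hardship waiver — met.
(1) = F AND T = false.
(a) ≥200 ft from school — not met.
(b) primary residence — satisfied.
(2): F AND T → false.
(a) all abutters consent — fails.
(b) ≤ 5 units — not satisfied.
So (3) is not satisfied (F AND F).
So Overall is not satisfied (F OR F OR F).

No — denied.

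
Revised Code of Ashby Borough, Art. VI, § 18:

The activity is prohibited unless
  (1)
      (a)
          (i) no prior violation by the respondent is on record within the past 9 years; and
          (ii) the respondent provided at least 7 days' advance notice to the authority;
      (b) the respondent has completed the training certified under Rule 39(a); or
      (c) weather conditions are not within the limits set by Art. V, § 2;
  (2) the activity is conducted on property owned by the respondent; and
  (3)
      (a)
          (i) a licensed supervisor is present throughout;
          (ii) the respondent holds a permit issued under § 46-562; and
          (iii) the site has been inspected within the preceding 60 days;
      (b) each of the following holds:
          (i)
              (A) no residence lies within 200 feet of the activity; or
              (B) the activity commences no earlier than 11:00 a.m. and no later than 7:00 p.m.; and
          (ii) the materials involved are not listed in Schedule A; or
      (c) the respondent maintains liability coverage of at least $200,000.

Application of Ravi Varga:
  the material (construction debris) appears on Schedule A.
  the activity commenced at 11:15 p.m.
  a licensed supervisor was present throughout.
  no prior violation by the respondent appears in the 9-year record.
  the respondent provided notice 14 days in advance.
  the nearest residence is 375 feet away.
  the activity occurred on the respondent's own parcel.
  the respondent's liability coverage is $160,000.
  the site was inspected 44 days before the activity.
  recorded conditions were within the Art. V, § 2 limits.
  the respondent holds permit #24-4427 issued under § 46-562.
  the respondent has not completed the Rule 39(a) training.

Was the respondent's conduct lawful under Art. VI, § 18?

(i) no prior violation — satisfied.
(ii) ≥7 days' notice — satisfied.
(a): T AND T → true.
(b) training certified — not met.
(c) not (weather ok) — fails.
So (1) is satisfied (T OR F OR F).
(2) own property — met.
(i) supervisor present — met.
(ii) holds permit — satisfied.
(iii) site inspected — satisfied.
So (a) is satisfied (T AND T AND T).
(A) no residence in 200 ft — met.
(B) start within hours — not met.
(i) = T OR F = true.
(ii) not (Schedule A material) — not met.
(b): T AND F → false.
(c) coverage ≥ $200,000 — not met.
So (3) is satisfied (T OR F OR F).
Overall = T AND T AND T = true.

Yes — lawful.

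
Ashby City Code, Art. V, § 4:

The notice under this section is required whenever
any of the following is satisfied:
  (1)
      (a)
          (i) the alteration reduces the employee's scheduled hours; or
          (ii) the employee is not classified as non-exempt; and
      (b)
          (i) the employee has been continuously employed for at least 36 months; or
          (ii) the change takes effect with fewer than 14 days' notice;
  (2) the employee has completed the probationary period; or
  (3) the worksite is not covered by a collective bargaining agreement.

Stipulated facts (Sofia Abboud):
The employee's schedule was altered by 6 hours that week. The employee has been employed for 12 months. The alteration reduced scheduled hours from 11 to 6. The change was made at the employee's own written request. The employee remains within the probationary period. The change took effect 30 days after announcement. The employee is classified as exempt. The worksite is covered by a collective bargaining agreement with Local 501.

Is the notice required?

No — not required.

(i) hours reduced — satisfied.
(ii) not (non-exempt) — met.
(a) = T OR T = true.
(i) tenure ≥ 36 mo. — not met.
(ii) < 14 days' notice — not satisfied.
(b) = F OR F = false.
So (1) is not satisfied (T AND F).
(2) past probation — fails.
(3) no CBA — not met.
So Overall is not satisfied (F OR F OR F).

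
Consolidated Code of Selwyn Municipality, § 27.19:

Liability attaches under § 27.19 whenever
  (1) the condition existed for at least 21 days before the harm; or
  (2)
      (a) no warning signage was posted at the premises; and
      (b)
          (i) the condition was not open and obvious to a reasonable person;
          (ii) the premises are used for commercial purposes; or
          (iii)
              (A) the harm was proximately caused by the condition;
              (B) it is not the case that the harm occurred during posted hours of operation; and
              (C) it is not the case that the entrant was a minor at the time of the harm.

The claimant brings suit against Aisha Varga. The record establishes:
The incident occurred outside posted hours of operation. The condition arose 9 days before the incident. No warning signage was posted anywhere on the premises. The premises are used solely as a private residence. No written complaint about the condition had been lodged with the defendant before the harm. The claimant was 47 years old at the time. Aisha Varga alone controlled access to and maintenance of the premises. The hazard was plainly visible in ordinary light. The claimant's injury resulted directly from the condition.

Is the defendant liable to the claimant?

(1) condition ≥21 days old — fails.
(a) no signage posted — met.
(i) not open/obvious — not met.
(ii) commercial use — not met.
(A) proximate cause — satisfied.
(B) not (during posted hours) — holds.
(C) not (entrant a minor) — satisfied.
(iii) = T AND T AND T = true.
(b): F OR F OR T → true.
(2): T AND T → true.
Overall = F OR T = true.

Yes — liable.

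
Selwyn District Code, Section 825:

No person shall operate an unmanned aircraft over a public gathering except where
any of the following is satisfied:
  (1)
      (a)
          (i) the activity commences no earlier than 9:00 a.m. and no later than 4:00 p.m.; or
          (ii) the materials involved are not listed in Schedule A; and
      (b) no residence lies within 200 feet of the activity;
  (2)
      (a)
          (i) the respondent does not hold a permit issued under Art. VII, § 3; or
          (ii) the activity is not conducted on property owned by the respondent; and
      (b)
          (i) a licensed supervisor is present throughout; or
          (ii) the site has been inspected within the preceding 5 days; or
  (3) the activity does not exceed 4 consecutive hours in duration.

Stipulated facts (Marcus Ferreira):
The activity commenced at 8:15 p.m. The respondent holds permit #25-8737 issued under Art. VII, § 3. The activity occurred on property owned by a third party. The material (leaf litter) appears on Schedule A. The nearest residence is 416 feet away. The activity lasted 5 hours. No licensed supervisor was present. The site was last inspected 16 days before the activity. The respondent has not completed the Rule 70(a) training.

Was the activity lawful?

(i) start within hours — fails.
(ii) not (Schedule A material) — not met.
(a) = F OR F = false.
(b) no residence in 200 ft — met.
So (1) is not satisfied (F AND T).
(i) not (holds permit) — fails.
(ii) not (own property) — met.
(a): F OR T → true.
(i) supervisor present — not satisfied.
(ii) site inspected — not satisfied.
(b): F OR F → false.
(2) = T AND F = false.
(3) ≤ 4 hrs duration — not satisfied.
Overall = F OR F OR F = false.

No — unlawful.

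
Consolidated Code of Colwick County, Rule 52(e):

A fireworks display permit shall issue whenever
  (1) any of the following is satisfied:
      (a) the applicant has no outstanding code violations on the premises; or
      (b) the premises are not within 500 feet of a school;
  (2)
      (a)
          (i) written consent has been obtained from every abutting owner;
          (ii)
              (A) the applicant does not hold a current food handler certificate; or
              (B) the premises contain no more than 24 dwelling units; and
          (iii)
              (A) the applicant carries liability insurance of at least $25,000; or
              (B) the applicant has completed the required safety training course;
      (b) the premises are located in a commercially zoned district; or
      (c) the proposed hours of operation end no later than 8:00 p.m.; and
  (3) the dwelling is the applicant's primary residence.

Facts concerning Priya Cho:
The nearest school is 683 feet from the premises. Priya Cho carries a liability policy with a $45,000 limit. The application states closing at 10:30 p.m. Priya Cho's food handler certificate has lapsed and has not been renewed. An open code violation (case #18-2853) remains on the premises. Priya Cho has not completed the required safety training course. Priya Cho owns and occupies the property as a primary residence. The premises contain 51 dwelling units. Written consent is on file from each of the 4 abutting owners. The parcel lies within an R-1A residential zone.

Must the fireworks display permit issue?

(a) no code violations — not met.
(b) ≥500 ft from school — holds.
(1): F OR T → true.
(i) all abutters consent — met.
(A) not (food handler cert.) — satisfied.
(B) ≤ 24 units — fails.
So (ii) is satisfied (T OR F).
(A) insurance ≥ $25,000 — holds.
(B) safety training — not met.
(iii): T OR F → true.
(a) = T AND T AND T = true.
(b) commercially zoned — not met.
(c) closes by 8 p.m. — fails.
(2): T OR F OR F → true.
(3) primary residence — satisfied.
Overall = T AND T AND T = true.

Yes — granted.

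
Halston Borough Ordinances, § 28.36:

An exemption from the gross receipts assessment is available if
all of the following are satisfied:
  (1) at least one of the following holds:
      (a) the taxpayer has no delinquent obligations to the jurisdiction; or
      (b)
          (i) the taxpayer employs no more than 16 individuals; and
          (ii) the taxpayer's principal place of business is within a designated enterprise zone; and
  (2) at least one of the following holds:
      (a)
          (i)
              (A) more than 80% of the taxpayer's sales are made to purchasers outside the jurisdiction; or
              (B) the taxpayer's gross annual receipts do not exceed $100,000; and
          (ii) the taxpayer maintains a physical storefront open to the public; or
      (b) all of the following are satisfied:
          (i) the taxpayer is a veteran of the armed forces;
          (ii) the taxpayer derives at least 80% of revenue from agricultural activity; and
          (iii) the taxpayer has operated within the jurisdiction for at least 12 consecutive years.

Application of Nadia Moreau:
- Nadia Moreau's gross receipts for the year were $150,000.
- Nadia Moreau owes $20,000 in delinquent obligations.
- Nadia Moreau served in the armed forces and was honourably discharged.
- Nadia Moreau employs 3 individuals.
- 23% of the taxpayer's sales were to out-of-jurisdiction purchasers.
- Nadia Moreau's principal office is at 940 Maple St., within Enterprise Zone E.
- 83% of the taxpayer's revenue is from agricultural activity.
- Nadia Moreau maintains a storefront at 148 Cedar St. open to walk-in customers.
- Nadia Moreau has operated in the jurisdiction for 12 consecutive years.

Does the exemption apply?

Yes — exempt.

(a) no delinquency — not satisfied.
(i) ≤ 16 employees — met.
(ii) in enterprise zone — met.
(b): T AND T → true.
So (1) is satisfied (F OR T).
(A) >80% out-of-jur. sales — not satisfied.
(B) receipts ≤ $100,000 — not satisfied.
So (i) is not satisfied (F OR F).
(ii) has storefront — satisfied.
So (a) is not satisfied (F AND T).
(i) veteran — holds.
(ii) ≥80% agricultural — holds.
(iii) ≥ 12 yrs in jurisdiction — satisfied.
(b) = T AND T AND T = true.
(2): F OR T → true.
Overall = T AND T = true.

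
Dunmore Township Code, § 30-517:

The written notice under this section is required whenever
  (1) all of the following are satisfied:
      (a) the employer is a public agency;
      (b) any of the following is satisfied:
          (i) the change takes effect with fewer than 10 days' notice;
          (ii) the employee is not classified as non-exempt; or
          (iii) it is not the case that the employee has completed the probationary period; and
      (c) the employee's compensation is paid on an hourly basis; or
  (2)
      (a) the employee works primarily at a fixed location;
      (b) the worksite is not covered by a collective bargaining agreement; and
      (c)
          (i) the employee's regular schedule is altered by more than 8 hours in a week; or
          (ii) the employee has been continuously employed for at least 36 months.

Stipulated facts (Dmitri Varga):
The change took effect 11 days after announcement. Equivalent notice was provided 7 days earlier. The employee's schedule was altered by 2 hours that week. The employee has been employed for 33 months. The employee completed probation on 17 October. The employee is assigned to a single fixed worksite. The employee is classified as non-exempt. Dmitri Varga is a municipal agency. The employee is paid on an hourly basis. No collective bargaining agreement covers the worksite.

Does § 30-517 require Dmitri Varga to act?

(a) public agency — holds.
(i) < 10 days' notice — not met.
(ii) not (non-exempt) — not satisfied.
(iii) not (past probation) — not satisfied.
So (b) is not satisfied (F OR F OR F).
(c) hourly-paid — met.
(1) = T AND F AND T = false.
(a) fixed location — holds.
(b) no CBA — met.
(i) schedule shift > 8h — not met.
(ii) tenure ≥ 36 mo. — not satisfied.
(c): F OR F → false.
So (2) is not satisfied (T AND T AND F).
Overall = F OR F = false.

No — not required.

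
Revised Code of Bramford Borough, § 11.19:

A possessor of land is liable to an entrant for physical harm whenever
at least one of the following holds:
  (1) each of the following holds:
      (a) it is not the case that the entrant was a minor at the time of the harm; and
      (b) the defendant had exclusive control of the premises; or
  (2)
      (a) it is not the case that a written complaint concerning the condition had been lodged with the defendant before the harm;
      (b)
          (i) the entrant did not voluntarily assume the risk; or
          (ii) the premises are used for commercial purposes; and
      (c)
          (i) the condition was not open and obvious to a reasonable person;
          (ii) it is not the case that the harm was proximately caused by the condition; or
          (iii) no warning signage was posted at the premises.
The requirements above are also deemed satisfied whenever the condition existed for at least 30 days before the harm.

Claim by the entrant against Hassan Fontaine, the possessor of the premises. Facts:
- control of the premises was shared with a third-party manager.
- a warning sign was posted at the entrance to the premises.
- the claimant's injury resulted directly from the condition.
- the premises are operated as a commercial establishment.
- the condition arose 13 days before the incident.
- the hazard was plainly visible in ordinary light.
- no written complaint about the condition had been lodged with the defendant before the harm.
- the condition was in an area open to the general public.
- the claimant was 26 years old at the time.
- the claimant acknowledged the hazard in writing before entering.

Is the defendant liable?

(a) not (entrant a minor) — satisfied.
(b) exclusive control — fails.
(1) = T AND F = false.
(a) not (complaint lodged) — met.
(i) no assumed risk — fails.
(ii) commercial use — satisfied.
So (b) is satisfied (F OR T).
(i) not open/obvious — not satisfied.
(ii) not (proximate cause) — fails.
(iii) no signage posted — not met.
(c): F OR F OR F → false.
So (2) is not satisfied (T AND T AND F).
Overall: F OR F → false.
Exception (condition ≥30 days old) — not satisfied.
Result: main false OR exception false → false.

No — not liable.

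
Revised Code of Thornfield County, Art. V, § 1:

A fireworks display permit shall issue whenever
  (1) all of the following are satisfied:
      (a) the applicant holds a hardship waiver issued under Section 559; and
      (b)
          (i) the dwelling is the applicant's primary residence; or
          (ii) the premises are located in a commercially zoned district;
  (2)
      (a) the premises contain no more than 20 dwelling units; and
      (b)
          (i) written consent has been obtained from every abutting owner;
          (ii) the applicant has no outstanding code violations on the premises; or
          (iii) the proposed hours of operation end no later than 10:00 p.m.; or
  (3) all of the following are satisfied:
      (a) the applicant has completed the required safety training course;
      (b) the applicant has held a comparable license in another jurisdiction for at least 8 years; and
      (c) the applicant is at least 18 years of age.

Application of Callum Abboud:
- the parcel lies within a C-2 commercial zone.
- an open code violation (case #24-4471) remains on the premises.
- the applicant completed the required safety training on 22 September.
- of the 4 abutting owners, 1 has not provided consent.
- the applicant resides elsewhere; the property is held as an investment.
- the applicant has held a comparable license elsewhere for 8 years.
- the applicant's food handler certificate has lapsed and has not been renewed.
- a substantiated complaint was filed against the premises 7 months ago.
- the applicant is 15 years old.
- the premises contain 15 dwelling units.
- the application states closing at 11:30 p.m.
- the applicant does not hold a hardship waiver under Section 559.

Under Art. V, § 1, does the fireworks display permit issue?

No — denied.

(a) hardship waiver — fails.
(i) primary residence — not met.
(ii) commercially zoned — holds.
(b) = F OR T = true.
So (1) is not satisfied (F AND T).
(a) ≤ 20 units — satisfied.
(i) all abutters consent — fails.
(ii) no code violations — not met.
(iii) closes by 10 p.m. — not satisfied.
(b): F OR F OR F → false.
(2) = T AND F = false.
(a) safety training — satisfied.
(b) prior license ≥ 8 yr — holds.
(c) age ≥ 18 — not met.
(3): T AND T AND F → false.
So Overall is not satisfied (F OR F OR F).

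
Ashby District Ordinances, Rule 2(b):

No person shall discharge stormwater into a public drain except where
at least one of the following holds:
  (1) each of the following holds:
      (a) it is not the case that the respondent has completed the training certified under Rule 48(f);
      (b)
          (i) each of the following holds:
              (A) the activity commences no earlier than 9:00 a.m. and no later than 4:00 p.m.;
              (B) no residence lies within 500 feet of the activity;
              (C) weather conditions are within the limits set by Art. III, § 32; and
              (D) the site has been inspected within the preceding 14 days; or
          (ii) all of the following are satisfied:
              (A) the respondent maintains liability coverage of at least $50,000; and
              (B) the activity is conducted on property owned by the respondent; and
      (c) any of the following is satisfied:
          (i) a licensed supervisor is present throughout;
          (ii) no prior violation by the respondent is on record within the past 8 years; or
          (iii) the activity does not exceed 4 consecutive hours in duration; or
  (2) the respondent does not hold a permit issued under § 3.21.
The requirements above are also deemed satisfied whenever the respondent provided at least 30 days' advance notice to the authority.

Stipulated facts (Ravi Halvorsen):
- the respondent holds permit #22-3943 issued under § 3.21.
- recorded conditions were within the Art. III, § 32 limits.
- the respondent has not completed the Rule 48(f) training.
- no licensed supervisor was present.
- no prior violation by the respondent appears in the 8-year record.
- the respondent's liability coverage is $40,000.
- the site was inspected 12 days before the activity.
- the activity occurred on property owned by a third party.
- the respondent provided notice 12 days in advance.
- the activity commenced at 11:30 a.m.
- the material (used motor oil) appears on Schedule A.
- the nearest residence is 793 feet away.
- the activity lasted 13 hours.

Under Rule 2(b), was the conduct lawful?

Yes — lawful.

(a) not (training certified) — satisfied.
(A) start within hours — holds.
(B) no residence in 500 ft — met.
(C) weather ok — satisfied.
(D) site inspected — satisfied.
So (i) is satisfied (T AND T AND T AND T).
(A) coverage ≥ $50,000 — not met.
(B) own property — not met.
So (ii) is not satisfied (F AND F).
(b) = T OR F = true.
(i) supervisor present — not met.
(ii) no prior violation — met.
(iii) ≤ 4 hrs duration — not satisfied.
(c) = F OR T OR F = true.
(1): T AND T AND T → true.
(2) not (holds permit) — not met.
So Overall is satisfied (T OR F).
Exception (≥30 days' notice) — not satisfied.
Result: main true OR exception false → true.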